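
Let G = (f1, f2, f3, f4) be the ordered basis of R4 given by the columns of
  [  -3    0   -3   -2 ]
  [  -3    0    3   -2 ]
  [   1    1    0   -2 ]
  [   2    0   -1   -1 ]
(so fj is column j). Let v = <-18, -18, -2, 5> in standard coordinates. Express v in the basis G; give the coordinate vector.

<4, 0, 0, 3>

Write v = c_1 f1 + ... + c_4 f4 and solve for the c_i.
Solving this 4x4 system gives c = (4, 0, 0, 3).
Check: 4f1 + 0·f2 + 0·f3 + 3f4 = <-18, -18, -2, 5>.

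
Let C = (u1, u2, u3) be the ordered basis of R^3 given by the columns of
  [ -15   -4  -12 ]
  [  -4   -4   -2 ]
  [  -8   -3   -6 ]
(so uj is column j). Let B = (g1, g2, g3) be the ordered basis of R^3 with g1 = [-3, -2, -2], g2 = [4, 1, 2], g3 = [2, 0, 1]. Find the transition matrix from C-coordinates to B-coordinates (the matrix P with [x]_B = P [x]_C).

Column j of P is [uj]_B, since P maps C-coordinates to B-coordinates.
Expressing u1 in B: u1 = g1 - 2g2 - 2g3, so column 1 of P is [1, -2, -2].
Doing the same for each uj gives P = [[1, 2, 0], [-2, 0, -2], [-2, 1, -2]].

[[1, 2, 0], [-2, 0, -2], [-2, 1, -2]]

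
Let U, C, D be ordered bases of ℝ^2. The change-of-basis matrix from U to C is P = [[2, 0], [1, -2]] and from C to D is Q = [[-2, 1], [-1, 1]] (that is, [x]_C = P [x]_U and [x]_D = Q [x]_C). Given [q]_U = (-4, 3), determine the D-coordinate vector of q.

First [q]_C = P [q]_U = (-8, -10).
Then [q]_D = Q [q]_C = (6, -2).

(6, -2)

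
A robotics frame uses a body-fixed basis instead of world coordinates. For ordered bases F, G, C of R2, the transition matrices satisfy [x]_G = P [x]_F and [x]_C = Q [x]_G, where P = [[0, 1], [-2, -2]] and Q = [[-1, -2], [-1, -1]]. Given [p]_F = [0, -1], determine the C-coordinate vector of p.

[-3, -1]

Apply P to get G-coordinates [-1, 2], then Q to get C-coordinates.
The result is [p]_C = [-3, -1].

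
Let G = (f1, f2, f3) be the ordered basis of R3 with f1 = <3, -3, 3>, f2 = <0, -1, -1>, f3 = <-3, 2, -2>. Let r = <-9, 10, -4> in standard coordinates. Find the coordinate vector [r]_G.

<-1, -3, 2>

Write r = c_1 f1 + ... + c_3 f3 and solve for the c_i.
Row-reducing the augmented matrix [M | r] gives c = (-1, -3, 2).
Check: -f1 - 3f2 + 2f3 = <-9, 10, -4>.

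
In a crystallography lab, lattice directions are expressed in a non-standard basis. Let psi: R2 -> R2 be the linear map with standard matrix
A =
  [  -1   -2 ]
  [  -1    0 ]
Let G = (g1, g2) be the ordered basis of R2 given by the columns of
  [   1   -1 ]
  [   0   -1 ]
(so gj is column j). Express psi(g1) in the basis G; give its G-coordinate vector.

Compute psi(g1) = A g1 = (-1, -1) in standard coordinates.
Then write this in G-coordinates: solve for y in y_1 g1 + y_2 g2 = (-1, -1).
This gives y = (0, 1), which is column 1 of [psi]_G.

(0, 1)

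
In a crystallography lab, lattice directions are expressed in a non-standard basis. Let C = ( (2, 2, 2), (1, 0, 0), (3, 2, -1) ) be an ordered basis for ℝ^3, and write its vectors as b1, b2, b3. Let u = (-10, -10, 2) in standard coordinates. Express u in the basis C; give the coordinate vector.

We seek scalars with c_1 b1 + ... + c_3 b3 = u; equivalently solve M c = u where the columns of M are b1, ..., b3.
Solving this 3x3 system gives c = (-1, 4, -4).
Check: -b1 + 4b2 - 4b3 = (-10, -10, 2).

(-1, 4, -4)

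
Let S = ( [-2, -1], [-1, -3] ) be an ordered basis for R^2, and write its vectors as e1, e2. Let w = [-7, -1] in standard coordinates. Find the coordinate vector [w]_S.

We seek scalars with c_1 e1 + c_2 e2 = w; equivalently solve M c = w where the columns of M are e1, e2.
System: -2c_1 - c_2 = -7, -c_1 - 3c_2 = -1; solving gives c_1 = 4, c_2 = -1.
Check: 4e1 - e2 = [-7, -1].

[4, -1]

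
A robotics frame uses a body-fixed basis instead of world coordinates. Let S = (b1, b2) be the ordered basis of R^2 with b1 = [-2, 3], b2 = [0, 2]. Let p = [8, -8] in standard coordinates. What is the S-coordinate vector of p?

[-4, 2]

We seek scalars with c_1 b1 + c_2 b2 = p; equivalently solve M c = p where the columns of M are b1, b2.
System: -2c_1 + 0c_2 = 8, 3c_1 + 2c_2 = -8; solving gives c_1 = -4, c_2 = 2.
Check: -4b1 + 2b2 = [8, -8].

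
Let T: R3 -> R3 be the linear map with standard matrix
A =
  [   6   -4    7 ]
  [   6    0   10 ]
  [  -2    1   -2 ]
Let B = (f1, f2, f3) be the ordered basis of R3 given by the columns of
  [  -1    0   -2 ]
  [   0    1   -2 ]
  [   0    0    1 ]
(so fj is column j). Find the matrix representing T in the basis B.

[[2, 2, -3], [-2, 2, -2], [2, 1, 0]]

The j-th column of [T]_B is [T(fj)]_B.
T(f1) = A f1 = (-6, -6, 2) = 2f1 - 2f2 + 2f3, so column 1 is (2, -2, 2).
Repeating for f2, f3 and assembling the columns gives [[2, 2, -3], [-2, 2, -2], [2, 1, 0]].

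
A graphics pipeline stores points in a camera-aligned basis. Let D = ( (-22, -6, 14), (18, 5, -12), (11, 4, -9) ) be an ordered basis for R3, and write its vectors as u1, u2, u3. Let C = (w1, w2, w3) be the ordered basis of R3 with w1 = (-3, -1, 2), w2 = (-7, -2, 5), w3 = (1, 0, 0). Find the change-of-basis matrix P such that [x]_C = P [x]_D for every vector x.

Take x = uj: its D-coordinates are the j-th standard unit vector, so P e_j — column j of P — equals [uj]_C.
u1 = 2w1 + 2w2 - 2w3, giving column 1 = (2, 2, -2); repeating for each j gives P = [[2, -1, -2], [2, -2, -1], [-2, 1, -2]].

[[2, -1, -2], [2, -2, -1], [-2, 1, -2]]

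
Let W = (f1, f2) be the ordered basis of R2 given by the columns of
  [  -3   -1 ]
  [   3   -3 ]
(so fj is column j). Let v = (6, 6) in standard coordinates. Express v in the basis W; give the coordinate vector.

[v]_W is the unique c with M c = v, where M has columns f1, f2.
System: -3c_1 - c_2 = 6, 3c_1 - 3c_2 = 6; solving gives c_1 = -1, c_2 = -3.
Check: -f1 - 3f2 = (6, 6).

(-1, -3)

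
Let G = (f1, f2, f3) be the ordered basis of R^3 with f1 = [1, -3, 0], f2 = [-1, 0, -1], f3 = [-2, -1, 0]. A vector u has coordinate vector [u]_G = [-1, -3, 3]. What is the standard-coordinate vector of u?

By definition u = -f1 - 3f2 + 3f3.
Summing componentwise gives [-4, 0, 3].

[-4, 0, 3]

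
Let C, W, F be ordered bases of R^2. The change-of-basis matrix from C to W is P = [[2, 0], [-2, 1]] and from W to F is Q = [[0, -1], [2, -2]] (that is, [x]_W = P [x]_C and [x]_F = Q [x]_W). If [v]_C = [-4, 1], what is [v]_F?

[-9, -34]

First [v]_W = P [v]_C = [-8, 9].
Then [v]_F = Q [v]_W = [-9, -34].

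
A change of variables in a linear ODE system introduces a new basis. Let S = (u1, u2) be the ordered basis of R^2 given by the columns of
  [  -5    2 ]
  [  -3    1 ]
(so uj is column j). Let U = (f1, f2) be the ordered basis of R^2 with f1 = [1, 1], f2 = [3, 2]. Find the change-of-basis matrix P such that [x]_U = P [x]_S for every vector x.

[[1, -1], [-2, 1]]

Let M have columns uj and N have columns fj. Then for every x, N [x]_U = x = M [x]_S, so P = N^(-1) M.
Since det N = -1, N^(-1) has integer entries; multiplying gives P = [[1, -1], [-2, 1]].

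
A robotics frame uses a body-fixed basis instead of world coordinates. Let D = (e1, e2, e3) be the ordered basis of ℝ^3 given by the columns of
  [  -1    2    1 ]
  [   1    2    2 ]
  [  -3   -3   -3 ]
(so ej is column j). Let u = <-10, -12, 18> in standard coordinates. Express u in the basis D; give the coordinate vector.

[u]_D is the unique c with M c = u, where M has columns e1, ..., e3.
Gaussian elimination on [M | u] yields c = (0, -4, -2).
Check: 0·e1 - 4e2 - 2e3 = <-10, -12, 18>.

<0, -4, -2>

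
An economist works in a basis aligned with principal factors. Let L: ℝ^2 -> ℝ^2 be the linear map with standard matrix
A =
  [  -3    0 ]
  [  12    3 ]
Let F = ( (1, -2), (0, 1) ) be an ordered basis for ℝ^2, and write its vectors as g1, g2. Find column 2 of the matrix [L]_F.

Compute L(g2) = A g2 = (0, 3) in standard coordinates.
Then write this in F-coordinates: solve for y in y_1 g1 + y_2 g2 = (0, 3).
This gives y = (0, 3), which is column 2 of [L]_F.

(0, 3)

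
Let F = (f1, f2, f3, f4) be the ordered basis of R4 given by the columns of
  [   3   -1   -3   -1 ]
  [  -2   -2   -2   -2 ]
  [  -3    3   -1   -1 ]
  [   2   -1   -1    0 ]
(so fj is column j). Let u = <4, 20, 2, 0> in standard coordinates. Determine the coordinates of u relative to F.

[u]_F is the unique c with M c = u, where M has columns f1, ..., f4.
Row-reducing the augmented matrix [M | u] gives c = (-2, -3, -1, -4).
Check: -2f1 - 3f2 - f3 - 4f4 = <4, 20, 2, 0>.

<-2, -3, -1, -4>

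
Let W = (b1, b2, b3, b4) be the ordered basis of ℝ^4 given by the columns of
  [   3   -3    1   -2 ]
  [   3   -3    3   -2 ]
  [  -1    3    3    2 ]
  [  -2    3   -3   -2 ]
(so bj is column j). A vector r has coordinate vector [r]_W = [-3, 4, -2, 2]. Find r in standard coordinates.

[-27, -31, 13, 20]

r = M [r]_W, where M has columns b1, ..., b4.
Carrying out the matrix-vector product, r = [-27, -31, 13, 20].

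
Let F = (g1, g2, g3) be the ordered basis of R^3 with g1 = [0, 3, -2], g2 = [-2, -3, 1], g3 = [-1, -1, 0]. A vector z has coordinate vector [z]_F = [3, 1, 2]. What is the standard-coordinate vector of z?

z = M [z]_F, where M has columns g1, ..., g3.
Carrying out the matrix-vector product, z = [-4, 4, -5].

[-4, 4, -5]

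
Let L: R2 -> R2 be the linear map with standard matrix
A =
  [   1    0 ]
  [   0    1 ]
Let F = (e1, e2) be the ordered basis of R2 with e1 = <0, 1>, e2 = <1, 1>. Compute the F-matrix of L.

With P the matrix whose columns are e1, e2, [L]_F = P^(-1) A P.
Column by column: L(e1) = A e1 = <0, 1>; its F-coordinates <1, 0> give column 1.
Continuing for each basis vector yields [L]_F = [[1, 0], [0, 1]].

[[1, 0], [0, 1]]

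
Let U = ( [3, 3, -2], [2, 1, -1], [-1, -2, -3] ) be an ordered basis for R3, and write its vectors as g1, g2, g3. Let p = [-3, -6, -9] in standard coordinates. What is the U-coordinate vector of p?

Write p = c_1 g1 + ... + c_3 g3 and solve for the c_i.
Gaussian elimination on [M | p] yields c = (0, 0, 3).
Check: 0·g1 + 0·g2 + 3g3 = [-3, -6, -9].

[0, 0, 3]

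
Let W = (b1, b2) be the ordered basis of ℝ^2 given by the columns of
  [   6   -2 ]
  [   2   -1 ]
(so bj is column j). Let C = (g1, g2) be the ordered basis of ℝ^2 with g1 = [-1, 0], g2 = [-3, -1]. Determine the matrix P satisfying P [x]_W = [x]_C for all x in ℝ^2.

Column j of P is [bj]_C, since P maps W-coordinates to C-coordinates.
Expressing b1 in C: b1 = 0·g1 - 2g2, so column 1 of P is [0, -2].
Doing the same for each bj gives P = [[0, -1], [-2, 1]].

[[0, -1], [-2, 1]]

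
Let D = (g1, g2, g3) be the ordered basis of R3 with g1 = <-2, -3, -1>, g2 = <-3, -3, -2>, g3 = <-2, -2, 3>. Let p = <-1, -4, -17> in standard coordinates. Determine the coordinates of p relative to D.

We seek scalars with c_1 g1 + ... + c_3 g3 = p; equivalently solve M c = p where the columns of M are g1, ..., g3.
Row-reducing the augmented matrix [M | p] gives c = (3, 1, -4).
Check: 3g1 + g2 - 4g3 = <-1, -4, -17>.

<3, 1, -4>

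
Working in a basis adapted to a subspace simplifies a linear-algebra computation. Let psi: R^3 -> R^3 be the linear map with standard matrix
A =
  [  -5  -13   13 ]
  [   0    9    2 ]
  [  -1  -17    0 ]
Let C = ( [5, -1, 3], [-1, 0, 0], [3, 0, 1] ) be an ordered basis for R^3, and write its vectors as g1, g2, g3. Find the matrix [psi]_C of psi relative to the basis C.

[[3, 0, -2], [-3, -2, 1], [3, 1, 3]]

The j-th column of [psi]_C is [psi(gj)]_C.
psi(g1) = A g1 = [27, -3, 12] = 3g1 - 3g2 + 3g3, so column 1 is [3, -3, 3].
Repeating for g2, g3 and assembling the columns gives [[3, 0, -2], [-3, -2, 1], [3, 1, 3]].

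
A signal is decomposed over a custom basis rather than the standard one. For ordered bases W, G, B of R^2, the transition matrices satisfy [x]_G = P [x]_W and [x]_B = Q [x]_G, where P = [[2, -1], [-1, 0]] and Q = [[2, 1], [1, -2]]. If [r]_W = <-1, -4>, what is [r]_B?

<5, 0>

First [r]_G = P [r]_W = <2, 1>.
Then [r]_B = Q [r]_G = <5, 0>.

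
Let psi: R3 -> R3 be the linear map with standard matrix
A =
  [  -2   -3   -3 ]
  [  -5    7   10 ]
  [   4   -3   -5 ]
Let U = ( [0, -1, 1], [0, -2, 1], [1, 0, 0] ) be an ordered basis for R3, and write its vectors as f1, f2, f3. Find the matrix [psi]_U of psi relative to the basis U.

[[-1, -2, 3], [-1, 3, 1], [0, 3, -2]]

With P the matrix whose columns are f1, ..., f3, [psi]_U = P^(-1) A P.
Column by column: psi(f1) = A f1 = [0, 3, -2]; its U-coordinates [-1, -1, 0] give column 1.
Continuing for each basis vector yields [psi]_U = [[-1, -2, 3], [-1, 3, 1], [0, 3, -2]].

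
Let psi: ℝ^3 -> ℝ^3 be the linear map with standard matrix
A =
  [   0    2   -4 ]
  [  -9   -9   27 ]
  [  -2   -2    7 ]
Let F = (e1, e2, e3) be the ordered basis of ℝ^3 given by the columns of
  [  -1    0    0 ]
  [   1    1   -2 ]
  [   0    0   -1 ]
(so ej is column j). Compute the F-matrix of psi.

[[-2, -2, 0], [2, -3, -3], [0, 2, 3]]

With P the matrix whose columns are e1, ..., e3, [psi]_F = P^(-1) A P.
Column by column: psi(e1) = A e1 = (2, 0, 0); its F-coordinates (-2, 2, 0) give column 1.
Continuing for each basis vector yields [psi]_F = [[-2, -2, 0], [2, -3, -3], [0, 2, 3]].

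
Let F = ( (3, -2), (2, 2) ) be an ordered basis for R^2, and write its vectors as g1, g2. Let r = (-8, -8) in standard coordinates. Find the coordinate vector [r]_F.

Write r = c_1 g1 + c_2 g2 and solve for the c_i.
System: 3c_1 + 2c_2 = -8, -2c_1 + 2c_2 = -8; solving gives c_1 = 0, c_2 = -4.
Check: 0·g1 - 4g2 = (-8, -8).

(0, -4)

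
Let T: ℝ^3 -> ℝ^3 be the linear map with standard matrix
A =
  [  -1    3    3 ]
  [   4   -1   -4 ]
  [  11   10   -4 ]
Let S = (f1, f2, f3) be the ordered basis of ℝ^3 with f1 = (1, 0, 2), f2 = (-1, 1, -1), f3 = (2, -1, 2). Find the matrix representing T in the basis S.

With P the matrix whose columns are f1, ..., f3, [T]_S = P^(-1) A P.
Column by column: T(f1) = A f1 = (5, -4, 3); its S-coordinates (-2, -1, 3) give column 1.
Continuing for each basis vector yields [T]_S = [[-2, 2, 3], [-1, -3, 0], [3, -2, -1]].

[[-2, 2, 3], [-1, -3, 0], [3, -2, -1]]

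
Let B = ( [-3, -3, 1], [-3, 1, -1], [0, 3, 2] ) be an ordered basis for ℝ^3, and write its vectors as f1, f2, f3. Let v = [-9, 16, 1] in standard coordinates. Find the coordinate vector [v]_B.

[-1, 4, 3]

[v]_B is the unique c with M c = v, where M has columns f1, ..., f3.
Solving this 3x3 system gives c = (-1, 4, 3).
Check: -f1 + 4f2 + 3f3 = [-9, 16, 1].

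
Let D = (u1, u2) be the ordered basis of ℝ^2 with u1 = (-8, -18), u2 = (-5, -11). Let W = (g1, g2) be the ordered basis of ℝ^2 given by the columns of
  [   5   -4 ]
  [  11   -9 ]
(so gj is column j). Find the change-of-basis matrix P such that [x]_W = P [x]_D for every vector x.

Let M have columns uj and N have columns gj. Then for every x, N [x]_W = x = M [x]_D, so P = N^(-1) M.
Since det N = -1, N^(-1) has integer entries; multiplying gives P = [[0, -1], [2, 0]].

[[0, -1], [2, 0]]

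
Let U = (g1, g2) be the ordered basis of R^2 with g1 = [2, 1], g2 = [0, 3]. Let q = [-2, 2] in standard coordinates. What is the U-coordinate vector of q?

We seek scalars with c_1 g1 + c_2 g2 = q; equivalently solve M c = q where the columns of M are g1, g2.
System: 2c_1 + 0c_2 = -2, c_1 + 3c_2 = 2; solving gives c_1 = -1, c_2 = 1.
Check: -g1 + g2 = [-2, 2].

[-1, 1]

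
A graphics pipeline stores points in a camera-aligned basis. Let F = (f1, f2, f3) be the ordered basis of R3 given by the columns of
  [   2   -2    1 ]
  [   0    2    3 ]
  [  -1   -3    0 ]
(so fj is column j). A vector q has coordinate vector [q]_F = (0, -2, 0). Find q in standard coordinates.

q = M [q]_F, where M has columns f1, ..., f3.
Carrying out the matrix-vector product, q = (4, -4, 6).

(4, -4, 6)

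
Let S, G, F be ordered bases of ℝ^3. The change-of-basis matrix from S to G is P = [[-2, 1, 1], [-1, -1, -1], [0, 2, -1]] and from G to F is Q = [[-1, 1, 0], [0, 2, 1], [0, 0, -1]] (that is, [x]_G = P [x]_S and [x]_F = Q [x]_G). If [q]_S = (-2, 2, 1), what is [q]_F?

(-8, 1, -3)

First [q]_G = P [q]_S = (7, -1, 3).
Then [q]_F = Q [q]_G = (-8, 1, -3).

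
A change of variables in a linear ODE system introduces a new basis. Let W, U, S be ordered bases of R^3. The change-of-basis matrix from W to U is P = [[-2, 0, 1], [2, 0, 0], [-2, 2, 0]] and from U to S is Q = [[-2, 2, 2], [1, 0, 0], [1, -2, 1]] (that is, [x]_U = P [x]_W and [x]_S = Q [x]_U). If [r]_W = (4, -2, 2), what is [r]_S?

First [r]_U = P [r]_W = (-6, 8, -12).
Then [r]_S = Q [r]_U = (4, -6, -34).

(4, -6, -34)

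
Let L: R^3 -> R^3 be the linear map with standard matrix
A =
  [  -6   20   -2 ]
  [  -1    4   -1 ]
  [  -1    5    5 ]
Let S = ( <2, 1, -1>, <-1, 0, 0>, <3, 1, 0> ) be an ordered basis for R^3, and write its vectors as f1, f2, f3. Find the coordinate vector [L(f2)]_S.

Column 2 of [L]_S is the S-coordinate vector of L(f2).
In standard coordinates L(f2) = A f2 = <6, 1, 1>.
Converting to S: <6, 1, 1> = -f1 - 2f2 + 2f3, so the coordinate vector is <-1, -2, 2>.

<-1, -2, 2>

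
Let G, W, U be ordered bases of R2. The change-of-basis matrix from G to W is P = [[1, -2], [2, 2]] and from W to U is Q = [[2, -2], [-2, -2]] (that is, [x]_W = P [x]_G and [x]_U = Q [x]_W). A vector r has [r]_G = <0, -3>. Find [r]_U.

Composing the changes, [r]_U = Q P [r]_G.
Q P = [[-2, -8], [-6, 0]]; applying this to <0, -3> gives <24, 0>.

<24, 0>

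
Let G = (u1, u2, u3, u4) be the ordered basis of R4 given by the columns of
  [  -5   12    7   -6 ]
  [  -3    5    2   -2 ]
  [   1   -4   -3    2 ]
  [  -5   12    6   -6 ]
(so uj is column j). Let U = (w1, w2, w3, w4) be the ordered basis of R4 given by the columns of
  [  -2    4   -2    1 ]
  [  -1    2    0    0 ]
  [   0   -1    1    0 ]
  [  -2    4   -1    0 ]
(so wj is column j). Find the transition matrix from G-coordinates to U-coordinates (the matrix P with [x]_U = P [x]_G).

Column j of P is [uj]_U, since P maps G-coordinates to U-coordinates.
Expressing u1 in U: u1 = -w1 - 2w2 - w3 - w4, so column 1 of P is (-1, -2, -1, -1).
Doing the same for each uj gives P = [[-1, -1, 0, 2], [-2, 2, 1, 0], [-1, -2, -2, 2], [-1, -2, -1, 2]].

[[-1, -1, 0, 2], [-2, 2, 1, 0], [-1, -2, -2, 2], [-1, -2, -1, 2]]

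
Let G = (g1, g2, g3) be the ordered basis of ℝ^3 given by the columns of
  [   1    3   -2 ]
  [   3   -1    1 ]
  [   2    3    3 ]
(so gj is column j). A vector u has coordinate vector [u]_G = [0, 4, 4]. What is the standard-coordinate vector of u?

[4, 0, 24]

By definition u = 0·g1 + 4g2 + 4g3.
Summing componentwise gives [4, 0, 24].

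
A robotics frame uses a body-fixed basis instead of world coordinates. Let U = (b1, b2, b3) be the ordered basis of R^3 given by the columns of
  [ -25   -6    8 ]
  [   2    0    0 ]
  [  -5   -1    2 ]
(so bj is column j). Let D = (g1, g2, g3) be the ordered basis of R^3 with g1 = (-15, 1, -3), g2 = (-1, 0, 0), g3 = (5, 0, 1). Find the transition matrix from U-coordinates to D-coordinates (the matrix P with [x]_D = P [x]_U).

[[2, 0, 0], [0, 1, 2], [1, -1, 2]]

Let M have columns bj and N have columns gj. Then for every x, N [x]_D = x = M [x]_U, so P = N^(-1) M.
Since det N = 1, N^(-1) has integer entries; multiplying gives P = [[2, 0, 0], [0, 1, 2], [1, -1, 2]].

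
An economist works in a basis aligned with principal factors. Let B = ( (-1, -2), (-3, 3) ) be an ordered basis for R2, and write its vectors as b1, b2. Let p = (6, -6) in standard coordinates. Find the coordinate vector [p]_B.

We seek scalars with c_1 b1 + c_2 b2 = p; equivalently solve M c = p where the columns of M are b1, b2.
System: -c_1 - 3c_2 = 6, -2c_1 + 3c_2 = -6; solving gives c_1 = 0, c_2 = -2.
Check: 0·b1 - 2b2 = (6, -6).

(0, -2)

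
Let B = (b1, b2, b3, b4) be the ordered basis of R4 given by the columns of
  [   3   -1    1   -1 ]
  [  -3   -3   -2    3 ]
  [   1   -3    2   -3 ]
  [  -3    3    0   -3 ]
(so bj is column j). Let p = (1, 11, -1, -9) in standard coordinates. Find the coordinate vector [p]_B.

We seek scalars with c_1 b1 + ... + c_4 b4 = p; equivalently solve M c = p where the columns of M are b1, ..., b4.
Gaussian elimination on [M | p] yields c = (1, -2, -4, 0).
Check: b1 - 2b2 - 4b3 + 0·b4 = (1, 11, -1, -9).

(1, -2, -4, 0)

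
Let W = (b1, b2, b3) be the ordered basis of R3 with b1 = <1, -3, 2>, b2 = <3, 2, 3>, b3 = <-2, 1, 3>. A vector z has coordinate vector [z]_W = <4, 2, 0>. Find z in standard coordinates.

The coordinates say z = 4b1 + 2b2 + 0·b3; adding the scaled basis vectors gives <10, -8, 14>.

<10, -8, 14>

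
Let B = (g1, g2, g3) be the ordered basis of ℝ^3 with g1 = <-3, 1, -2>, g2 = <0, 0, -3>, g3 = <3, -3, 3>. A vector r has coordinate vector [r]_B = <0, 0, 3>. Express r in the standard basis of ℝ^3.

By definition r = 0·g1 + 0·g2 + 3g3.
Summing componentwise gives <9, -9, 9>.

<9, -9, 9>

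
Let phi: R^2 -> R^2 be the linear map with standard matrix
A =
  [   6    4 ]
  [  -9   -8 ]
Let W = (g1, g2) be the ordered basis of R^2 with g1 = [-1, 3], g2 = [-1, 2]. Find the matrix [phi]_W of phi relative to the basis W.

Let P have columns g1, g2. Then [phi]_W = P^(-1) A P.
Here det P = 1, so P^(-1) is integer; computing A P first and then P^(-1)(A P) gives [[-3, -3], [-3, 1]].

[[-3, -3], [-3, 1]]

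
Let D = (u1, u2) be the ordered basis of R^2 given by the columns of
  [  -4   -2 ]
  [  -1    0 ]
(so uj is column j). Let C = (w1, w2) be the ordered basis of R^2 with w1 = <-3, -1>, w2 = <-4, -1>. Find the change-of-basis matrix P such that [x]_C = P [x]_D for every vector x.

Let M have columns uj and N have columns wj. Then for every x, N [x]_C = x = M [x]_D, so P = N^(-1) M.
Since det N = -1, N^(-1) has integer entries; multiplying gives P = [[0, -2], [1, 2]].

[[0, -2], [1, 2]]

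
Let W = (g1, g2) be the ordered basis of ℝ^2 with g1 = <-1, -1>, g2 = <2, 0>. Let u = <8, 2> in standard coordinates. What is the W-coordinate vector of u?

<-2, 3>

[u]_W is the unique c with M c = u, where M has columns g1, g2.
System: -c_1 + 2c_2 = 8, -c_1 + 0c_2 = 2; solving gives c_1 = -2, c_2 = 3.
Check: -2g1 + 3g2 = <8, 2>.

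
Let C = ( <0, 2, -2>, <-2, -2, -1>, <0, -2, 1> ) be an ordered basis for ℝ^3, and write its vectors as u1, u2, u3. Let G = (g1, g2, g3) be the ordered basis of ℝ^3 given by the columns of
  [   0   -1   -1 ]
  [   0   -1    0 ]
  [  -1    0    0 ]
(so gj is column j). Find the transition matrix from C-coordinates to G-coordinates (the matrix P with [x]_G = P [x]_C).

Take x = uj: its C-coordinates are the j-th standard unit vector, so P e_j — column j of P — equals [uj]_G.
u1 = 2g1 - 2g2 + 2g3, giving column 1 = <2, -2, 2>; repeating for each j gives P = [[2, 1, -1], [-2, 2, 2], [2, 0, -2]].

[[2, 1, -1], [-2, 2, 2], [2, 0, -2]]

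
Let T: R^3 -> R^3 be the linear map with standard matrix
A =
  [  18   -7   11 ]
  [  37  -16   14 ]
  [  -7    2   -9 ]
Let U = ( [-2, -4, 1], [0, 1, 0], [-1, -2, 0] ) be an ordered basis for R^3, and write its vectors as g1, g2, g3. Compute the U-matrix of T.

With P the matrix whose columns are g1, ..., g3, [T]_U = P^(-1) A P.
Column by column: T(g1) = A g1 = [3, 4, -3]; its U-coordinates [-3, -2, 3] give column 1.
Continuing for each basis vector yields [T]_U = [[-3, 2, 3], [-2, -2, 3], [3, 3, -2]].

[[-3, 2, 3], [-2, -2, 3], [3, 3, -2]]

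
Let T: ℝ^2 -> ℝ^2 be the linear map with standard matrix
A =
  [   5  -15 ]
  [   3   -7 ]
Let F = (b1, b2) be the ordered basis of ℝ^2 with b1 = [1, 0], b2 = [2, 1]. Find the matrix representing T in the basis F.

With P the matrix whose columns are b1, b2, [T]_F = P^(-1) A P.
Column by column: T(b1) = A b1 = [5, 3]; its F-coordinates [-1, 3] give column 1.
Continuing for each basis vector yields [T]_F = [[-1, -3], [3, -1]].

[[-1, -3], [3, -1]]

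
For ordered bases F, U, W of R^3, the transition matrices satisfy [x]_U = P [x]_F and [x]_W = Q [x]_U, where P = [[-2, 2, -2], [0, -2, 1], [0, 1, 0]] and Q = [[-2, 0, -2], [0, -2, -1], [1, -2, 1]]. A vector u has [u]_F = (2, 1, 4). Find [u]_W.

(18, -5, -13)

First [u]_U = P [u]_F = (-10, 2, 1).
Then [u]_W = Q [u]_U = (18, -5, -13).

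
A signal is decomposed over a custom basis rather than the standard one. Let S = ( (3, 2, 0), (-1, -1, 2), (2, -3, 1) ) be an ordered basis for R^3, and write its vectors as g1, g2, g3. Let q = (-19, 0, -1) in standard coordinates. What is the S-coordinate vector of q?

(-4, 1, -3)

[q]_S is the unique c with M c = q, where M has columns g1, ..., g3.
Solving this 3x3 system gives c = (-4, 1, -3).
Check: -4g1 + g2 - 3g3 = (-19, 0, -1).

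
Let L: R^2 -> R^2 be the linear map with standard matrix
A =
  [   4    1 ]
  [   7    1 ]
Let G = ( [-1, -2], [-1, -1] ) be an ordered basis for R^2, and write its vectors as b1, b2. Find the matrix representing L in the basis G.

Let P have columns b1, b2. Then [L]_G = P^(-1) A P.
Here det P = -1, so P^(-1) is integer; computing A P first and then P^(-1)(A P) gives [[3, 3], [3, 2]].

[[3, 3], [3, 2]]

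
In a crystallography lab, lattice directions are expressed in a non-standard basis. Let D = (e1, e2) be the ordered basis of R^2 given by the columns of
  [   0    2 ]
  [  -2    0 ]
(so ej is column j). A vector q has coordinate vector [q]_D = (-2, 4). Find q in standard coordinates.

(8, 4)

By definition q = -2e1 + 4e2.
Summing componentwise gives (8, 4).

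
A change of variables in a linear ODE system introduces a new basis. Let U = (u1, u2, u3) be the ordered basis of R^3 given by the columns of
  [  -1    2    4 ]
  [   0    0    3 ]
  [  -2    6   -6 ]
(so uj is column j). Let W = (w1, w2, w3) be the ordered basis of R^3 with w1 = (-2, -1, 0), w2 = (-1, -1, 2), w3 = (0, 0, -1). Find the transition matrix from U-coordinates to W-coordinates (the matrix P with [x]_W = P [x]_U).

Column j of P is [uj]_W, since P maps U-coordinates to W-coordinates.
Expressing u1 in W: u1 = w1 - w2 + 0·w3, so column 1 of P is (1, -1, 0).
Doing the same for each uj gives P = [[1, -2, -1], [-1, 2, -2], [0, -2, 2]].

[[1, -2, -1], [-1, 2, -2], [0, -2, 2]]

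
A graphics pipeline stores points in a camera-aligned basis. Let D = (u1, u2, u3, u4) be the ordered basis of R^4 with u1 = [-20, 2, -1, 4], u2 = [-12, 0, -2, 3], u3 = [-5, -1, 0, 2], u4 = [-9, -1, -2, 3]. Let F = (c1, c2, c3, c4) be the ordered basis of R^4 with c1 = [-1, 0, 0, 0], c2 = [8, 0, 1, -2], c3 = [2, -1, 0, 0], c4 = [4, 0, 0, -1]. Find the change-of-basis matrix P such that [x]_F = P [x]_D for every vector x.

Take x = uj: its D-coordinates are the j-th standard unit vector, so P e_j — column j of P — equals [uj]_F.
u1 = 0·c1 - c2 - 2c3 - 2c4, giving column 1 = [0, -1, -2, -2]; repeating for each j gives P = [[0, 0, -1, -1], [-1, -2, 0, -2], [-2, 0, 1, 1], [-2, 1, -2, 1]].

[[0, 0, -1, -1], [-1, -2, 0, -2], [-2, 0, 1, 1], [-2, 1, -2, 1]]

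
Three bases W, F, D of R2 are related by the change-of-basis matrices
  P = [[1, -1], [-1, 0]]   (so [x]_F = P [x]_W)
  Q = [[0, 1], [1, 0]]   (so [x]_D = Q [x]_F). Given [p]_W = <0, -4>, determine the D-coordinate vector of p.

Composing the changes, [p]_D = Q P [p]_W.
Q P = [[-1, 0], [1, -1]]; applying this to <0, -4> gives <0, 4>.

<0, 4>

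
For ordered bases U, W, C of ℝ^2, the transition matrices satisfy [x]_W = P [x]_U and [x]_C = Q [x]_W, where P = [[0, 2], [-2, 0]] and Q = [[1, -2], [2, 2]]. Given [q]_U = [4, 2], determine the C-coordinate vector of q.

[20, -8]

First [q]_W = P [q]_U = [4, -8].
Then [q]_C = Q [q]_W = [20, -8].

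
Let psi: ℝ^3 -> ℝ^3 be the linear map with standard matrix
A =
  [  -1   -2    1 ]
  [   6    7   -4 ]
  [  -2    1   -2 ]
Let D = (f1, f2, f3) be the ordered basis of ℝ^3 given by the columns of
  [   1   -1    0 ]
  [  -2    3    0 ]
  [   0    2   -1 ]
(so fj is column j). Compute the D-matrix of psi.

[[1, -2, 1], [-2, 1, 2], [0, 1, 2]]

The j-th column of [psi]_D is [psi(fj)]_D.
psi(f1) = A f1 = (3, -8, -4) = f1 - 2f2 + 0·f3, so column 1 is (1, -2, 0).
Repeating for f2, f3 and assembling the columns gives [[1, -2, 1], [-2, 1, 2], [0, 1, 2]].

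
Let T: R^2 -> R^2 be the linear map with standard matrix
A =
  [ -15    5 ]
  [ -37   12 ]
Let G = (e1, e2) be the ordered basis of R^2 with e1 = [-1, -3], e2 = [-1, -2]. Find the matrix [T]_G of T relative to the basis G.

The j-th column of [T]_G is [T(ej)]_G.
T(e1) = A e1 = [0, 1] = -e1 + e2, so column 1 is [-1, 1].
Repeating for e2 and assembling the columns gives [[-1, -3], [1, -2]].

[[-1, -3], [1, -2]]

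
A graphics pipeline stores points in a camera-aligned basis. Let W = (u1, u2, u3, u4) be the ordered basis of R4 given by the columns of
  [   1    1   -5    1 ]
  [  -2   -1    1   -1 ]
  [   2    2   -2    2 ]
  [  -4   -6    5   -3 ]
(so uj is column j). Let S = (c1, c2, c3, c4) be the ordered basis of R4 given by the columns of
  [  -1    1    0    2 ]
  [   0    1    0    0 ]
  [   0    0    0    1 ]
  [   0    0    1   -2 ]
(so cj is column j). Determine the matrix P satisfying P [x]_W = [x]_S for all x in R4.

Column j of P is [uj]_S, since P maps W-coordinates to S-coordinates.
Expressing u1 in S: u1 = c1 - 2c2 + 0·c3 + 2c4, so column 1 of P is (1, -2, 0, 2).
Doing the same for each uj gives P = [[1, 2, 2, 2], [-2, -1, 1, -1], [0, -2, 1, 1], [2, 2, -2, 2]].

[[1, 2, 2, 2], [-2, -1, 1, -1], [0, -2, 1, 1], [2, 2, -2, 2]]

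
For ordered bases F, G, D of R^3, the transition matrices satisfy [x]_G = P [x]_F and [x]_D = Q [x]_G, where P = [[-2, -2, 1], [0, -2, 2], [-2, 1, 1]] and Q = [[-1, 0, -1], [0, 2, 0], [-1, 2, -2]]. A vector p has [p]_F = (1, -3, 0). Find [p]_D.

(1, 12, 18)

First [p]_G = P [p]_F = (4, 6, -5).
Then [p]_D = Q [p]_G = (1, 12, 18).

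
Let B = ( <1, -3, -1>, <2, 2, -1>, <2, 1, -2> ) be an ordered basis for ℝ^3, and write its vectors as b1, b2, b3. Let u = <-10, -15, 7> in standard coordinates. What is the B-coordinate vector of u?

We seek scalars with c_1 b1 + ... + c_3 b3 = u; equivalently solve M c = u where the columns of M are b1, ..., b3.
Solving this 3x3 system gives c = (2, -3, -3).
Check: 2b1 - 3b2 - 3b3 = <-10, -15, 7>.

<2, -3, -3>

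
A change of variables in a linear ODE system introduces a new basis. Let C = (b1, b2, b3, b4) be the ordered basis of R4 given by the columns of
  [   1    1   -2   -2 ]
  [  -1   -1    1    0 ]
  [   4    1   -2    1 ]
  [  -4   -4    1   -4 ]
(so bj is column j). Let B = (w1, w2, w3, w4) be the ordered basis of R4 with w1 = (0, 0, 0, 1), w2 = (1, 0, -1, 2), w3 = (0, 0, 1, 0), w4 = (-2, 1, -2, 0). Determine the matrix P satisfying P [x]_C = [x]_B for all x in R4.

Take x = bj: its C-coordinates are the j-th standard unit vector, so P e_j — column j of P — equals [bj]_B.
b1 = -2w1 - w2 + w3 - w4, giving column 1 = (-2, -1, 1, -1); repeating for each j gives P = [[-2, -2, 1, 0], [-1, -1, 0, -2], [1, -2, 0, -1], [-1, -1, 1, 0]].

[[-2, -2, 1, 0], [-1, -1, 0, -2], [1, -2, 0, -1], [-1, -1, 1, 0]]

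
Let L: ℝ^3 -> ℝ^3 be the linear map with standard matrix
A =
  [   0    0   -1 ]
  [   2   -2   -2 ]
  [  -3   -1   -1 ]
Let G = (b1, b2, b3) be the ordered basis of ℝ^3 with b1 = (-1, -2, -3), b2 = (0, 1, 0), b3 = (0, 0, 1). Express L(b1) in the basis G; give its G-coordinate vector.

Column 1 of [L]_G is the G-coordinate vector of L(b1).
In standard coordinates L(b1) = A b1 = (3, 8, 8).
Converting to G: (3, 8, 8) = -3b1 + 2b2 - b3, so the coordinate vector is (-3, 2, -1).

(-3, 2, -1)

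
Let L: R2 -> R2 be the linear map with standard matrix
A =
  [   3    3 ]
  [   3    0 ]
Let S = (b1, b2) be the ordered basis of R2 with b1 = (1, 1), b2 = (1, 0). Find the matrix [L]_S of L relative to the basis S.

[[3, 3], [3, 0]]

The j-th column of [L]_S is [L(bj)]_S.
L(b1) = A b1 = (6, 3) = 3b1 + 3b2, so column 1 is (3, 3).
Repeating for b2 and assembling the columns gives [[3, 3], [3, 0]].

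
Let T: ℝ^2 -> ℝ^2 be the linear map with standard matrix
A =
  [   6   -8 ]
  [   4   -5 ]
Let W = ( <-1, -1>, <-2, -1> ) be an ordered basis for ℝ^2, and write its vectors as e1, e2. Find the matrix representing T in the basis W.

[[0, 2], [-1, 1]]

Let P have columns e1, e2. Then [T]_W = P^(-1) A P.
Here det P = -1, so P^(-1) is integer; computing A P first and then P^(-1)(A P) gives [[0, 2], [-1, 1]].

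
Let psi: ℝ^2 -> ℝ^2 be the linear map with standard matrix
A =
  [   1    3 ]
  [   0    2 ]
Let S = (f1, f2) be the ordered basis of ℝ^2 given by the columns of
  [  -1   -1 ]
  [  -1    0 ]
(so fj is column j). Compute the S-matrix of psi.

[[2, 0], [2, 1]]

Let P have columns f1, f2. Then [psi]_S = P^(-1) A P.
Here det P = -1, so P^(-1) is integer; computing A P first and then P^(-1)(A P) gives [[2, 0], [2, 1]].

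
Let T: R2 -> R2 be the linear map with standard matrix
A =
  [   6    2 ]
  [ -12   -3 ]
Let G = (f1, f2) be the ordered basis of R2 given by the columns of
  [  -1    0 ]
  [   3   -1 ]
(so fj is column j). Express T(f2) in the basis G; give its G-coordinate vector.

(2, 3)

Compute T(f2) = A f2 = (-2, 3) in standard coordinates.
Then write this in G-coordinates: solve for y in y_1 f1 + y_2 f2 = (-2, 3).
This gives y = (2, 3), which is column 2 of [T]_G.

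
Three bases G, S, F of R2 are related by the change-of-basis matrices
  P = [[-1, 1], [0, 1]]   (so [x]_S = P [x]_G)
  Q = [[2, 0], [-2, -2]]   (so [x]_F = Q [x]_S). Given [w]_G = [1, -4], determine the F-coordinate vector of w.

[-10, 18]

Apply P to get S-coordinates [-5, -4], then Q to get F-coordinates.
The result is [w]_F = [-10, 18].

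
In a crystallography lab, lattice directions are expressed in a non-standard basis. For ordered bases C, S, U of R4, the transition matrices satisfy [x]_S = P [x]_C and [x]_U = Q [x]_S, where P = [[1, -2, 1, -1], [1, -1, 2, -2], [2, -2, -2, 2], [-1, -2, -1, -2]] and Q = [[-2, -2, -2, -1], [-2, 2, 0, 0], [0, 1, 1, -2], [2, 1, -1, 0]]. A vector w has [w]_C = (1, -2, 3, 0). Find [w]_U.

First [w]_S = P [w]_C = (8, 9, 0, 0).
Then [w]_U = Q [w]_S = (-34, 2, 9, 25).

(-34, 2, 9, 25)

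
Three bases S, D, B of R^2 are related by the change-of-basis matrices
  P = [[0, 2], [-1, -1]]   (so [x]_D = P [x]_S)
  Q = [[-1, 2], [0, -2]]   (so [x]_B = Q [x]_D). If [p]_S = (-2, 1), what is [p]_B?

(0, -2)

First [p]_D = P [p]_S = (2, 1).
Then [p]_B = Q [p]_D = (0, -2).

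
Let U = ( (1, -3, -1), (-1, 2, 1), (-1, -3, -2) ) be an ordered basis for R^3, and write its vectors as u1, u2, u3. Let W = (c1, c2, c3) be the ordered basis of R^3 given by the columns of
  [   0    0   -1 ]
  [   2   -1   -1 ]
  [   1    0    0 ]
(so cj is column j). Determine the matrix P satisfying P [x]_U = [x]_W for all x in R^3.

[[-1, 1, -2], [2, -1, -2], [-1, 1, 1]]

Let M have columns uj and N have columns cj. Then for every x, N [x]_W = x = M [x]_U, so P = N^(-1) M.
Since det N = -1, N^(-1) has integer entries; multiplying gives P = [[-1, 1, -2], [2, -1, -2], [-1, 1, 1]].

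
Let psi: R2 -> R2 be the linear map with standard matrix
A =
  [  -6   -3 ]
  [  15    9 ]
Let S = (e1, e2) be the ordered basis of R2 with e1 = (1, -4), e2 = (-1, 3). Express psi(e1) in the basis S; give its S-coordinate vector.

(3, -3)

Column 1 of [psi]_S is the S-coordinate vector of psi(e1).
In standard coordinates psi(e1) = A e1 = (6, -21).
Converting to S: (6, -21) = 3e1 - 3e2, so the coordinate vector is (3, -3).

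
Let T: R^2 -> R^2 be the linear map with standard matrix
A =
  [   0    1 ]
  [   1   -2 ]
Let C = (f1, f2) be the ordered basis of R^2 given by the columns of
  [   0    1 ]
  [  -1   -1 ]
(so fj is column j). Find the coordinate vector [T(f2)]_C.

Compute T(f2) = A f2 = (-1, 3) in standard coordinates.
Then write this in C-coordinates: solve for y in y_1 f1 + y_2 f2 = (-1, 3).
This gives y = (-2, -1), which is column 2 of [T]_C.

(-2, -1)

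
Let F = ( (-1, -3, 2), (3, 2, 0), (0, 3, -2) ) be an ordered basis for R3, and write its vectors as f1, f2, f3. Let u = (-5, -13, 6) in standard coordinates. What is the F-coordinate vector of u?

(-1, -2, -4)

We seek scalars with c_1 f1 + ... + c_3 f3 = u; equivalently solve M c = u where the columns of M are f1, ..., f3.
Gaussian elimination on [M | u] yields c = (-1, -2, -4).
Check: -f1 - 2f2 - 4f3 = (-5, -13, 6).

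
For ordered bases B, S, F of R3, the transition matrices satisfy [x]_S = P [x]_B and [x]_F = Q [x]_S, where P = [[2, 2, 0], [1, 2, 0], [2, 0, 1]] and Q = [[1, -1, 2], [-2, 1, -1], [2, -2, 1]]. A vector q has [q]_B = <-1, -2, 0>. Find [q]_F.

Composing the changes, [q]_F = Q P [q]_B.
Q P = [[5, 0, 2], [-5, -2, -1], [4, 0, 1]]; applying this to <-1, -2, 0> gives <-5, 9, -4>.

<-5, 9, -4>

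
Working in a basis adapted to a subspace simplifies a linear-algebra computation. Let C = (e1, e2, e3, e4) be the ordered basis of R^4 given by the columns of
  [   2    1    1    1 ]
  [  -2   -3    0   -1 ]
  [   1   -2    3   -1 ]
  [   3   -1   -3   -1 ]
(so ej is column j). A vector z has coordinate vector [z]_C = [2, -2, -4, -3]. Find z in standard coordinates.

[-5, 5, -3, 23]

By definition z = 2e1 - 2e2 - 4e3 - 3e4.
Summing componentwise gives [-5, 5, -3, 23].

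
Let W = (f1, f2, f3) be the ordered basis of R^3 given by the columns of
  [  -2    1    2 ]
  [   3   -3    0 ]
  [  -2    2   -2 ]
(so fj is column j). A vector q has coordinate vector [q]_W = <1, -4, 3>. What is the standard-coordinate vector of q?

q = M [q]_W, where M has columns f1, ..., f3.
Carrying out the matrix-vector product, q = <0, 15, -16>.

<0, 15, -16>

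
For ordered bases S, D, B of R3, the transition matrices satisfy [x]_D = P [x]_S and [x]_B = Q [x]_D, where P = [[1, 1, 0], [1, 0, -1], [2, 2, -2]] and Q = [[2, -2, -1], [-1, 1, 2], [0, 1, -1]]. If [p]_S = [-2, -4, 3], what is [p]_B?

[16, -35, 13]

Apply P to get D-coordinates [-6, -5, -18], then Q to get B-coordinates.
The result is [p]_B = [16, -35, 13].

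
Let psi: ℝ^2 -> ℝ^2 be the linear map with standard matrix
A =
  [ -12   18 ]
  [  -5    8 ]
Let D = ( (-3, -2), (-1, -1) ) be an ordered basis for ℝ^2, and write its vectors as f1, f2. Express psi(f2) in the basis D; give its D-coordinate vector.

(3, -3)

Compute psi(f2) = A f2 = (-6, -3) in standard coordinates.
Then write this in D-coordinates: solve for y in y_1 f1 + y_2 f2 = (-6, -3).
This gives y = (3, -3), which is column 2 of [psi]_D.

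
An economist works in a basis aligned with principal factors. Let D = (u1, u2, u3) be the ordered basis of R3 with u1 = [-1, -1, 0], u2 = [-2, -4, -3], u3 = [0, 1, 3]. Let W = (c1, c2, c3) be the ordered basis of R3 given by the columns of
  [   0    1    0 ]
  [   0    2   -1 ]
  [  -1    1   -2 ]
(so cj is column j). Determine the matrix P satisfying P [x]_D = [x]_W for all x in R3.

Column j of P is [uj]_W, since P maps D-coordinates to W-coordinates.
Expressing u1 in W: u1 = c1 - c2 - c3, so column 1 of P is [1, -1, -1].
Doing the same for each uj gives P = [[1, 1, -1], [-1, -2, 0], [-1, 0, -1]].

[[1, 1, -1], [-1, -2, 0], [-1, 0, -1]]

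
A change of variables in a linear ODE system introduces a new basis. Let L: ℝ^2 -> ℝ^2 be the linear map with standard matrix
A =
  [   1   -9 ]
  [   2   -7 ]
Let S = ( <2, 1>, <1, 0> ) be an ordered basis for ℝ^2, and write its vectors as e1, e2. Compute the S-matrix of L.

[[-3, 2], [-1, -3]]

With P the matrix whose columns are e1, e2, [L]_S = P^(-1) A P.
Column by column: L(e1) = A e1 = <-7, -3>; its S-coordinates <-3, -1> give column 1.
Continuing for each basis vector yields [L]_S = [[-3, 2], [-1, -3]].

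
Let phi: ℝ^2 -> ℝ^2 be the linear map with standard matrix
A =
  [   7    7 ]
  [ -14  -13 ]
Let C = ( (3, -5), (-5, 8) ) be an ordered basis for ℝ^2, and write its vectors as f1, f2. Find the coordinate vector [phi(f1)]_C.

(-3, 1)

Compute phi(f1) = A f1 = (-14, 23) in standard coordinates.
Then write this in C-coordinates: solve for y in y_1 f1 + y_2 f2 = (-14, 23).
This gives y = (-3, 1), which is column 1 of [phi]_C.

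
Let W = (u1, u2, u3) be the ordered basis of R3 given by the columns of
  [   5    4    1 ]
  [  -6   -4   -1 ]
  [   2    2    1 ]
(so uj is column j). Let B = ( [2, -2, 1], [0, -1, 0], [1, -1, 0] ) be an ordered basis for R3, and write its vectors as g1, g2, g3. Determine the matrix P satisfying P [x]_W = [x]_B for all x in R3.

[[2, 2, 1], [1, 0, 0], [1, 0, -1]]

Take x = uj: its W-coordinates are the j-th standard unit vector, so P e_j — column j of P — equals [uj]_B.
u1 = 2g1 + g2 + g3, giving column 1 = [2, 1, 1]; repeating for each j gives P = [[2, 2, 1], [1, 0, 0], [1, 0, -1]].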